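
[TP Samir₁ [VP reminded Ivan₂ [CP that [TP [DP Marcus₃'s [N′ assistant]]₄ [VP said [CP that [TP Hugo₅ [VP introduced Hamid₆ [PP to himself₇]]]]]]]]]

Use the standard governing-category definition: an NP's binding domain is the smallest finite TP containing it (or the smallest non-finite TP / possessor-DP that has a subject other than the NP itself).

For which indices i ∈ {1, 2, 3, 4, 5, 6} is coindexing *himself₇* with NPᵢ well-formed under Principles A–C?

*himself* is an anaphor, so Principle A applies: it must be bound in its binding domain.
Binding domain of *himself₇*: the embedded TP, whose subject is Hugo₅.
*Samir₁* c-commands the anaphor but is outside its binding domain → cannot satisfy Principle A.
*Ivan₂* c-commands the anaphor but is outside its binding domain → cannot satisfy Principle A.
*Marcus₃* does not c-command the anaphor → cannot bind it.
*[Marcus₃'s assistant]₄* c-commands the anaphor but is outside its binding domain → cannot satisfy Principle A.
*Hugo₅* c-commands the anaphor within its binding domain → licit binder.
*Hamid₆* c-commands the anaphor within its binding domain → licit binder.

{5, 6}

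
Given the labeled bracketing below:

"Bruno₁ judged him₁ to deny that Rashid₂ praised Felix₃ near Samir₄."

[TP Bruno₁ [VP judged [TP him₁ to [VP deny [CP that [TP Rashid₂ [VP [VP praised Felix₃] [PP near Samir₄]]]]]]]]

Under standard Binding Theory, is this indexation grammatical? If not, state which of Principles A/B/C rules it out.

Principle B

The two coindexed NPs are *Bruno₁* and *him₁*.
*him₁* is a pronoun. Its binding domain is the matrix TP, whose subject is Bruno₁.
*Bruno₁* c-commands it within that domain and carries the same index.
The pronoun is locally bound → Principle B violation.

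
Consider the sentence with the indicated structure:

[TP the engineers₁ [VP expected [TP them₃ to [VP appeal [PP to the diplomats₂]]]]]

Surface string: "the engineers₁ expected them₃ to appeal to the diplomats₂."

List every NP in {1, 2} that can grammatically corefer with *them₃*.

*them* is a pronoun, so Principle B applies: it must be free in its binding domain.
Binding domain of *them₃*: the matrix TP, whose subject is the engineers₁.
*the engineers₁* c-commands the pronoun within its binding domain → coindexation would violate Principle B.
*the diplomats₂*: the pronoun c-commands this R-expression → coindexation would violate Principle C on *the diplomats₂*.

none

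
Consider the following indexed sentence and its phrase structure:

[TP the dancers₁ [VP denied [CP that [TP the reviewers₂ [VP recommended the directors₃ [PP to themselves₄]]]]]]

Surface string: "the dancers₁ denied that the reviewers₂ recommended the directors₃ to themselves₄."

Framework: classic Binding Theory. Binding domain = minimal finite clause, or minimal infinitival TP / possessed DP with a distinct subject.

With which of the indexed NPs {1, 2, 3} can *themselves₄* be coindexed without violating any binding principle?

{2, 3}

*themselves* is an anaphor, so Principle A applies: it must be bound in its binding domain.
Binding domain of *themselves₄*: the embedded TP, whose subject is the reviewers₂.
*the dancers₁* c-commands the anaphor but is outside its binding domain → cannot satisfy Principle A.
*the reviewers₂* c-commands the anaphor within its binding domain → licit binder.
*the directors₃* c-commands the anaphor within its binding domain → licit binder.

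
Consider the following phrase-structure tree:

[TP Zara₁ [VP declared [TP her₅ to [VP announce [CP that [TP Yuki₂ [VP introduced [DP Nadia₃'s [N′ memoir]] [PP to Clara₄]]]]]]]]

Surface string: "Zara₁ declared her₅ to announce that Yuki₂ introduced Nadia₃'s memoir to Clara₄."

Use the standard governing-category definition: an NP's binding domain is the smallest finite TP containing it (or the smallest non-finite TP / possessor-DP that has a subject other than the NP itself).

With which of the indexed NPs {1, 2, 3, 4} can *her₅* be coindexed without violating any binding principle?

*her* is a pronoun, so Principle B applies: it must be free in its binding domain.
Binding domain of *her₅*: the matrix TP, whose subject is Zara₁.
*Zara₁* c-commands the pronoun within its binding domain → coindexation would violate Principle B.
*Yuki₂*: the pronoun c-commands this R-expression → coindexation would violate Principle C on *Yuki₂*.
*Nadia₃*: the pronoun c-commands this R-expression → coindexation would violate Principle C on *Nadia₃*.
*Clara₄*: the pronoun c-commands this R-expression → coindexation would violate Principle C on *Clara₄*.

none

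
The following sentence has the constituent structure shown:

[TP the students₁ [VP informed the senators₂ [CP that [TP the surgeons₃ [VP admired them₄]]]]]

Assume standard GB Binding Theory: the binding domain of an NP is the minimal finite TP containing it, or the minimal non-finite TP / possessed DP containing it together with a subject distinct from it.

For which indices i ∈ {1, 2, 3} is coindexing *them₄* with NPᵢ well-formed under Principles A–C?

{1, 2}

*them* is a pronoun, so Principle B applies: it must be free in its binding domain.
Binding domain of *them₄*: the embedded TP, whose subject is the surgeons₃.
*the students₁* c-commands the pronoun but from outside its binding domain, and is not c-commanded by it → coindexation permitted.
*the senators₂* c-commands the pronoun but from outside its binding domain, and is not c-commanded by it → coindexation permitted.
*the surgeons₃* c-commands the pronoun within its binding domain → coindexation would violate Principle B.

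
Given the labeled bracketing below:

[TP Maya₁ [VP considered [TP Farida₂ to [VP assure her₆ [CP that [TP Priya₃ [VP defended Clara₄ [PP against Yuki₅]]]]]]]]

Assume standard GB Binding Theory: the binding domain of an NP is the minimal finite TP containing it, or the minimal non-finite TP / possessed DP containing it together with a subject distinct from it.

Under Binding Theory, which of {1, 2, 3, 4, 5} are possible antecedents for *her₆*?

{1}

*her* is a pronoun, so Principle B applies: it must be free in its binding domain.
Binding domain of *her₆*: the embedded TP, whose subject is Farida₂.
*Maya₁* c-commands the pronoun but from outside its binding domain, and is not c-commanded by it → coindexation permitted.
*Farida₂* c-commands the pronoun within its binding domain → coindexation would violate Principle B.
*Priya₃*: the pronoun c-commands this R-expression → coindexation would violate Principle C on *Priya₃*.
*Clara₄*: the pronoun c-commands this R-expression → coindexation would violate Principle C on *Clara₄*.
*Yuki₅*: the pronoun c-commands this R-expression → coindexation would violate Principle C on *Yuki₅*.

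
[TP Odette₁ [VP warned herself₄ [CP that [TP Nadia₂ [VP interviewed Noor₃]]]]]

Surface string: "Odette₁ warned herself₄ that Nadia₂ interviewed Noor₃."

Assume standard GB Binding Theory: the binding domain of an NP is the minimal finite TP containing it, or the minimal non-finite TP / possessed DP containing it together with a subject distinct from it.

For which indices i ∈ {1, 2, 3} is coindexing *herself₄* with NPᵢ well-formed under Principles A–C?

*herself* is an anaphor, so Principle A applies: it must be bound in its binding domain.
Binding domain of *herself₄*: the matrix TP, whose subject is Odette₁.
*Odette₁* c-commands the anaphor within its binding domain → licit binder.
*Nadia₂* does not c-command the anaphor → cannot bind it.
*Noor₃* does not c-command the anaphor → cannot bind it.

{1}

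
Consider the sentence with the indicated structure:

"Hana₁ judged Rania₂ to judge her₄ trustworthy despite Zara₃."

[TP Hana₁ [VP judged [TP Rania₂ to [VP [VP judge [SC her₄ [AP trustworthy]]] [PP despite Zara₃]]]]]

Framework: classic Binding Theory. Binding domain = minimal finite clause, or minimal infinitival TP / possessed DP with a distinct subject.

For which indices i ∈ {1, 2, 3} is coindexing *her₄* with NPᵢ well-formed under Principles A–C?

*her* is a pronoun, so Principle B applies: it must be free in its binding domain.
Binding domain of *her₄*: the embedded TP, whose subject is Rania₂.
*Hana₁* c-commands the pronoun but from outside its binding domain, and is not c-commanded by it → coindexation permitted.
*Rania₂* c-commands the pronoun within its binding domain → coindexation would violate Principle B.
*Zara₃* and the pronoun do not c-command one another → neither Principle B nor Principle C is at stake; coindexation permitted.

{1, 3}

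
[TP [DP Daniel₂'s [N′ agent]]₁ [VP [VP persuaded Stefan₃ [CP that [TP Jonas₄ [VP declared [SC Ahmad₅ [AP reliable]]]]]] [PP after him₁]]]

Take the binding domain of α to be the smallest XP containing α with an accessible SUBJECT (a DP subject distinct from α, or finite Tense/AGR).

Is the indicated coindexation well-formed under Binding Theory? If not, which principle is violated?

The two coindexed NPs are *[Daniel₂'s agent]₁* and *him₁*.
*him₁* is a pronoun. Its binding domain is the matrix TP, whose subject is [Daniel₂'s agent]₁.
*[Daniel₂'s agent]₁* c-commands it within that domain and carries the same index.
The pronoun is locally bound → Principle B violation.

Principle B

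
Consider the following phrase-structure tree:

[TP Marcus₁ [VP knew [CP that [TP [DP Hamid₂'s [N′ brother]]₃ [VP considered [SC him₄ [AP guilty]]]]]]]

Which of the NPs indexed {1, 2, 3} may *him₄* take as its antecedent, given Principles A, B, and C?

*him* is a pronoun, so Principle B applies: it must be free in its binding domain.
Binding domain of *him₄*: the embedded TP, whose subject is [Hamid₂'s brother]₃.
*Marcus₁* c-commands the pronoun but from outside its binding domain, and is not c-commanded by it → coindexation permitted.
*Hamid₂* and the pronoun do not c-command one another → neither Principle B nor Principle C is at stake; coindexation permitted.
*[Hamid₂'s brother]₃* c-commands the pronoun within its binding domain → coindexation would violate Principle B.

{1, 2}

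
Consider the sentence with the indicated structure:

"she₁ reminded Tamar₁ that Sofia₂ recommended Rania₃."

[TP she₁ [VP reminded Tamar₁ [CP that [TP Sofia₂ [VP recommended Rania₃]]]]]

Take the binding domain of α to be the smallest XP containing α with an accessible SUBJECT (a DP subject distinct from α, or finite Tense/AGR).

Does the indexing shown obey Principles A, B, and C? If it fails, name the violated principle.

The two coindexed NPs are *she₁* and *Tamar₁*.
*Tamar₁* is an R-expression. Principle C requires it to be free everywhere.
*she₁* c-commands it and carries the same index.
The R-expression is bound → Principle C violation.

Principle C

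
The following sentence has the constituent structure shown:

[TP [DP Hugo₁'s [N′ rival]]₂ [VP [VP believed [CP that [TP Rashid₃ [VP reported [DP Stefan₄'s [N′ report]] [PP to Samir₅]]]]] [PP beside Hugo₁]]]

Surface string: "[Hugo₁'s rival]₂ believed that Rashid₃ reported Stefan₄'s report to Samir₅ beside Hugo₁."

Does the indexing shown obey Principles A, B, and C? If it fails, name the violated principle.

grammatical

The two coindexed NPs are *Hugo₁* and *Hugo₁*.
*Hugo₁* is an R-expression; no coindexed NP c-commands it, so Principle C holds.
*Hugo₁* is an R-expression; *Hugo₁* does not c-command it, and no other NP shares its index, so Principle C is satisfied.
All principles are respected.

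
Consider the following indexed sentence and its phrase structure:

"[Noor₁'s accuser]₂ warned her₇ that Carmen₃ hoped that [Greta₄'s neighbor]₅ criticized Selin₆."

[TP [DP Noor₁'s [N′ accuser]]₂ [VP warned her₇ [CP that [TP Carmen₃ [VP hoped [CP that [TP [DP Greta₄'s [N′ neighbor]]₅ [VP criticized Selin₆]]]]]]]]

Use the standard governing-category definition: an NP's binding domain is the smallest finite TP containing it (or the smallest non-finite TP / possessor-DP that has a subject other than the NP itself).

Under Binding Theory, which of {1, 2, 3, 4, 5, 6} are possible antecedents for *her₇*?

*her* is a pronoun, so Principle B applies: it must be free in its binding domain.
Binding domain of *her₇*: the matrix TP, whose subject is [Noor₁'s accuser]₂.
*Noor₁* and the pronoun do not c-command one another → neither Principle B nor Principle C is at stake; coindexation permitted.
*[Noor₁'s accuser]₂* c-commands the pronoun within its binding domain → coindexation would violate Principle B.
*Carmen₃*: the pronoun c-commands this R-expression → coindexation would violate Principle C on *Carmen₃*.
*Greta₄*: the pronoun c-commands this R-expression → coindexation would violate Principle C on *Greta₄*.
*[Greta₄'s neighbor]₅*: the pronoun c-commands this R-expression → coindexation would violate Principle C on *[Greta₄'s neighbor]₅*.
*Selin₆*: the pronoun c-commands this R-expression → coindexation would violate Principle C on *Selin₆*.

{1}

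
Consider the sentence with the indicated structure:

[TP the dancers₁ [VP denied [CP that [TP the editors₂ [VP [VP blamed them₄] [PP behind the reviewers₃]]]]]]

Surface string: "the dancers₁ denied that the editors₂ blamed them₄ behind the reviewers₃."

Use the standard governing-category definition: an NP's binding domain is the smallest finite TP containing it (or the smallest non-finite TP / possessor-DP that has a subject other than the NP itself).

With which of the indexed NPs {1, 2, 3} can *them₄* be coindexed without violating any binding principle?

*them* is a pronoun, so Principle B applies: it must be free in its binding domain.
Binding domain of *them₄*: the embedded TP, whose subject is the editors₂.
*the dancers₁* c-commands the pronoun but from outside its binding domain, and is not c-commanded by it → coindexation permitted.
*the editors₂* c-commands the pronoun within its binding domain → coindexation would violate Principle B.
*the reviewers₃* and the pronoun do not c-command one another → neither Principle B nor Principle C is at stake; coindexation permitted.

{1, 3}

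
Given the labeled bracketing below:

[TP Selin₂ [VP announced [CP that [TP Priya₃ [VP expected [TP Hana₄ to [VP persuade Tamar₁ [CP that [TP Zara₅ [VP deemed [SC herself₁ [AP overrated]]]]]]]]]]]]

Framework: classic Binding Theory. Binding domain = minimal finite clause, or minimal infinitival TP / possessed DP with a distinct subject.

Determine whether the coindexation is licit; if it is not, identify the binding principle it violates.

The two coindexed NPs are *Tamar₁* and *herself₁*.
*herself₁* is an anaphor. Principle A requires it to be bound within its binding domain — the embedded TP, whose subject is Zara₅.
Within that domain it is c-commanded by *Zara₅*, which does not share its index.
*Tamar₁* does c-command the anaphor, but from outside its binding domain.
The anaphor is unbound in its domain → Principle A violation.

Principle A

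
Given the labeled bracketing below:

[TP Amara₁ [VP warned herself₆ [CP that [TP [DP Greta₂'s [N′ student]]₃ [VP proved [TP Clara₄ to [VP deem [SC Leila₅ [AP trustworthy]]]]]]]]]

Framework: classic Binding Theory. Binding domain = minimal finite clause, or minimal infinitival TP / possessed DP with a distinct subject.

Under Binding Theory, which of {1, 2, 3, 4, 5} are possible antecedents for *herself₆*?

*herself* is an anaphor, so Principle A applies: it must be bound in its binding domain.
Binding domain of *herself₆*: the matrix TP, whose subject is Amara₁.
*Amara₁* c-commands the anaphor within its binding domain → licit binder.
*Greta₂* does not c-command the anaphor → cannot bind it.
*[Greta₂'s student]₃* does not c-command the anaphor → cannot bind it.
*Clara₄* does not c-command the anaphor → cannot bind it.
*Leila₅* does not c-command the anaphor → cannot bind it.

{1}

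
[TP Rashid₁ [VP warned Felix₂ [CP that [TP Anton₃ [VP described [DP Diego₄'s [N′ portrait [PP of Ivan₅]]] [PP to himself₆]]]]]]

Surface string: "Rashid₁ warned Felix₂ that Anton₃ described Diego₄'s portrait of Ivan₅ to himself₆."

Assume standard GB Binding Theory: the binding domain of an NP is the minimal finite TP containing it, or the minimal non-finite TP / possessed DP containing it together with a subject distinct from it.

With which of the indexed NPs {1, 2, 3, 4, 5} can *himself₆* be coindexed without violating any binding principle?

{3}

*himself* is an anaphor, so Principle A applies: it must be bound in its binding domain.
Binding domain of *himself₆*: the embedded TP, whose subject is Anton₃.
*Rashid₁* c-commands the anaphor but is outside its binding domain → cannot satisfy Principle A.
*Felix₂* c-commands the anaphor but is outside its binding domain → cannot satisfy Principle A.
*Anton₃* c-commands the anaphor within its binding domain → licit binder.
*Diego₄* does not c-command the anaphor → cannot bind it.
*Ivan₅* does not c-command the anaphor → cannot bind it.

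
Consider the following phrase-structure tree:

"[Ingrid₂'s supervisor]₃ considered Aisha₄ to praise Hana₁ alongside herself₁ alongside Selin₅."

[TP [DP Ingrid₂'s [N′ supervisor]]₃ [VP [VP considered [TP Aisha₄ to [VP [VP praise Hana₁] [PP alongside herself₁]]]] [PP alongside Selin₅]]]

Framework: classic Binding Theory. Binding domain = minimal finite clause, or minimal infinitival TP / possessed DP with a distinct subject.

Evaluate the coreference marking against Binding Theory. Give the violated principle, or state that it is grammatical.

The two coindexed NPs are *Hana₁* and *herself₁*.
*herself₁* is an anaphor. Principle A requires it to be bound within its binding domain — the embedded TP, whose subject is Aisha₄.
Within that domain it is c-commanded by *Aisha₄*, which does not share its index.
*Hana₁* does not c-command the anaphor at all.
The anaphor is unbound in its domain → Principle A violation.

Principle A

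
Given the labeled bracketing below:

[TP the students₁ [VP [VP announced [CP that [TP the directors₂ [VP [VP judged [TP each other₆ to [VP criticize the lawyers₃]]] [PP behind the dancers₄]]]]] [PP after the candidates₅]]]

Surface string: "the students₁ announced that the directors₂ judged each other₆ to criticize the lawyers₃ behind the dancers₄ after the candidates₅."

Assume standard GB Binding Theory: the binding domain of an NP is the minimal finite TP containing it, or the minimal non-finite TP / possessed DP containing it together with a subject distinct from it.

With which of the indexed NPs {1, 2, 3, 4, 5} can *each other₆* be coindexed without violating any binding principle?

*each other* is an anaphor, so Principle A applies: it must be bound in its binding domain.
Binding domain of *each other₆*: the embedded TP, whose subject is the directors₂.
*the students₁* c-commands the anaphor but is outside its binding domain → cannot satisfy Principle A.
*the directors₂* c-commands the anaphor within its binding domain → licit binder.
*the lawyers₃* does not c-command the anaphor → cannot bind it.
*the dancers₄* does not c-command the anaphor → cannot bind it.
*the candidates₅* does not c-command the anaphor → cannot bind it.

{2}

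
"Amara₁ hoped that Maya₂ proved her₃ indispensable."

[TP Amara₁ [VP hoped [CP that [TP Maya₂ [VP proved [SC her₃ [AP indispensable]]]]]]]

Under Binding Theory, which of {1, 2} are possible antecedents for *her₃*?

{1}

*her* is a pronoun, so Principle B applies: it must be free in its binding domain.
Binding domain of *her₃*: the embedded TP, whose subject is Maya₂.
*Amara₁* c-commands the pronoun but from outside its binding domain, and is not c-commanded by it → coindexation permitted.
*Maya₂* c-commands the pronoun within its binding domain → coindexation would violate Principle B.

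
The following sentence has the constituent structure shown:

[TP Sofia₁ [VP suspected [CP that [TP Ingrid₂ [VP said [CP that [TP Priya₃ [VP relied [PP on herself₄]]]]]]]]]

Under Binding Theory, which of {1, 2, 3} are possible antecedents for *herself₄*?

*herself* is an anaphor, so Principle A applies: it must be bound in its binding domain.
Binding domain of *herself₄*: the embedded TP, whose subject is Priya₃.
*Sofia₁* c-commands the anaphor but is outside its binding domain → cannot satisfy Principle A.
*Ingrid₂* c-commands the anaphor but is outside its binding domain → cannot satisfy Principle A.
*Priya₃* c-commands the anaphor within its binding domain → licit binder.

{3}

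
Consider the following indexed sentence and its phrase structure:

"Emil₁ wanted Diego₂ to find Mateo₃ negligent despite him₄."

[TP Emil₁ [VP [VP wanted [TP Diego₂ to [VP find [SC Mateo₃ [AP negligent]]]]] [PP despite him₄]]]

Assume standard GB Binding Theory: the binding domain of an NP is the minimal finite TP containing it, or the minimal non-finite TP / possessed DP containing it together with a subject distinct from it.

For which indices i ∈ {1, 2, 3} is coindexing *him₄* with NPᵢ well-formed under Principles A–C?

{2, 3}

*him* is a pronoun, so Principle B applies: it must be free in its binding domain.
Binding domain of *him₄*: the matrix TP, whose subject is Emil₁.
*Emil₁* c-commands the pronoun within its binding domain → coindexation would violate Principle B.
*Diego₂* and the pronoun do not c-command one another → neither Principle B nor Principle C is at stake; coindexation permitted.
*Mateo₃* and the pronoun do not c-command one another → neither Principle B nor Principle C is at stake; coindexation permitted.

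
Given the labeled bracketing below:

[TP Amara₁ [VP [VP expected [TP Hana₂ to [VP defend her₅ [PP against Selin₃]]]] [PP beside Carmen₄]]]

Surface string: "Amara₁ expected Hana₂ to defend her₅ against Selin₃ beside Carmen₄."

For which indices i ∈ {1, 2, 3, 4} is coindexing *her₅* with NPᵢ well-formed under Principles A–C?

{1, 4}

*her* is a pronoun, so Principle B applies: it must be free in its binding domain.
Binding domain of *her₅*: the embedded TP, whose subject is Hana₂.
*Amara₁* c-commands the pronoun but from outside its binding domain, and is not c-commanded by it → coindexation permitted.
*Hana₂* c-commands the pronoun within its binding domain → coindexation would violate Principle B.
*Selin₃*: the pronoun c-commands this R-expression → coindexation would violate Principle C on *Selin₃*.
*Carmen₄* and the pronoun do not c-command one another → neither Principle B nor Principle C is at stake; coindexation permitted.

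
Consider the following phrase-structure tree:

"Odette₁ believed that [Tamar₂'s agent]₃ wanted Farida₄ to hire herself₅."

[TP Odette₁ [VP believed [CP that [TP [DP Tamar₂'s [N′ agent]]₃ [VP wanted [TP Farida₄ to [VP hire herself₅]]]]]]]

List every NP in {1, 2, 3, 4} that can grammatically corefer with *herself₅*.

*herself* is an anaphor, so Principle A applies: it must be bound in its binding domain.
Binding domain of *herself₅*: the embedded TP, whose subject is Farida₄.
*Odette₁* c-commands the anaphor but is outside its binding domain → cannot satisfy Principle A.
*Tamar₂* does not c-command the anaphor → cannot bind it.
*[Tamar₂'s agent]₃* c-commands the anaphor but is outside its binding domain → cannot satisfy Principle A.
*Farida₄* c-commands the anaphor within its binding domain → licit binder.

{4}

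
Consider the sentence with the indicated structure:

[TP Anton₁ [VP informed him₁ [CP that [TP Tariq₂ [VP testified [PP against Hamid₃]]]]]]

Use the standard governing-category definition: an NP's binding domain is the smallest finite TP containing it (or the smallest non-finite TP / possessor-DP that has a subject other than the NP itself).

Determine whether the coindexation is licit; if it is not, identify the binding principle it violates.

The two coindexed NPs are *Anton₁* and *him₁*.
*him₁* is a pronoun. Its binding domain is the matrix TP, whose subject is Anton₁.
*Anton₁* c-commands it within that domain and carries the same index.
The pronoun is locally bound → Principle B violation.

Principle B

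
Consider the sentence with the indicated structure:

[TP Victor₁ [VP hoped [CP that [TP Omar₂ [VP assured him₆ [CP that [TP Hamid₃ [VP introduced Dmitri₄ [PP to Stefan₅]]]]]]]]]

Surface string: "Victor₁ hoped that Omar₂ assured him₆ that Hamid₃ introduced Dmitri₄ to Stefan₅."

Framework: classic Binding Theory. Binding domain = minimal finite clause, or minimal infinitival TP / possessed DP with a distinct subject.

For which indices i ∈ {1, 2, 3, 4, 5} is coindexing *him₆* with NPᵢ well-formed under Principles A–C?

*him* is a pronoun, so Principle B applies: it must be free in its binding domain.
Binding domain of *him₆*: the embedded TP, whose subject is Omar₂.
*Victor₁* c-commands the pronoun but from outside its binding domain, and is not c-commanded by it → coindexation permitted.
*Omar₂* c-commands the pronoun within its binding domain → coindexation would violate Principle B.
*Hamid₃*: the pronoun c-commands this R-expression → coindexation would violate Principle C on *Hamid₃*.
*Dmitri₄*: the pronoun c-commands this R-expression → coindexation would violate Principle C on *Dmitri₄*.
*Stefan₅*: the pronoun c-commands this R-expression → coindexation would violate Principle C on *Stefan₅*.

{1}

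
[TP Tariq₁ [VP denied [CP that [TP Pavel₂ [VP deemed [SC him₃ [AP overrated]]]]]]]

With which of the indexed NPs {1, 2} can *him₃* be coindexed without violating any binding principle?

*him* is a pronoun, so Principle B applies: it must be free in its binding domain.
Binding domain of *him₃*: the embedded TP, whose subject is Pavel₂.
*Tariq₁* c-commands the pronoun but from outside its binding domain, and is not c-commanded by it → coindexation permitted.
*Pavel₂* c-commands the pronoun within its binding domain → coindexation would violate Principle B.

{1}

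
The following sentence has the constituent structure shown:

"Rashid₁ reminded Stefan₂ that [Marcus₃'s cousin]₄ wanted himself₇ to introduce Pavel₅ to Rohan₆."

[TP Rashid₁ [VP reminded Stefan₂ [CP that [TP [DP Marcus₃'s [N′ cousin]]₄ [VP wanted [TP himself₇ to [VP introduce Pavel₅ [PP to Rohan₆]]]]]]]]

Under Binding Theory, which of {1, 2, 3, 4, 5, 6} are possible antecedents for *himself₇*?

*himself* is an anaphor, so Principle A applies: it must be bound in its binding domain.
Binding domain of *himself₇*: the embedded TP, whose subject is [Marcus₃'s cousin]₄.
*Rashid₁* c-commands the anaphor but is outside its binding domain → cannot satisfy Principle A.
*Stefan₂* c-commands the anaphor but is outside its binding domain → cannot satisfy Principle A.
*Marcus₃* does not c-command the anaphor → cannot bind it.
*[Marcus₃'s cousin]₄* c-commands the anaphor within its binding domain → licit binder.
*Pavel₅* does not c-command the anaphor → cannot bind it.
*Rohan₆* does not c-command the anaphor → cannot bind it.

{4}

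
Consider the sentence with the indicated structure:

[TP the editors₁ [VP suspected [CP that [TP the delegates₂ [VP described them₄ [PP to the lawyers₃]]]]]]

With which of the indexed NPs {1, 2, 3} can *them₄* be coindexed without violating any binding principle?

{1}

*them* is a pronoun, so Principle B applies: it must be free in its binding domain.
Binding domain of *them₄*: the embedded TP, whose subject is the delegates₂.
*the editors₁* c-commands the pronoun but from outside its binding domain, and is not c-commanded by it → coindexation permitted.
*the delegates₂* c-commands the pronoun within its binding domain → coindexation would violate Principle B.
*the lawyers₃*: the pronoun c-commands this R-expression → coindexation would violate Principle C on *the lawyers₃*.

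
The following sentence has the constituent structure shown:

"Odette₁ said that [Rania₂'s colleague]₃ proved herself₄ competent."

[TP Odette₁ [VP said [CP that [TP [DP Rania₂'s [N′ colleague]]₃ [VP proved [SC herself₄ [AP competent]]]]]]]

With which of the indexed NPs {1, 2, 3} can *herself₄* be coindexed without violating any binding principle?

{3}

*herself* is an anaphor, so Principle A applies: it must be bound in its binding domain.
Binding domain of *herself₄*: the embedded TP, whose subject is [Rania₂'s colleague]₃.
*Odette₁* c-commands the anaphor but is outside its binding domain → cannot satisfy Principle A.
*Rania₂* does not c-command the anaphor → cannot bind it.
*[Rania₂'s colleague]₃* c-commands the anaphor within its binding domain → licit binder.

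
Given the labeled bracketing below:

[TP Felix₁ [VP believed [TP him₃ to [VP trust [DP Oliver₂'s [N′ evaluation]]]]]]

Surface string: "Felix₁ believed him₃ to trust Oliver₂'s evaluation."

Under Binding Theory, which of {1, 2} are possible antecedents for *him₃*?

*him* is a pronoun, so Principle B applies: it must be free in its binding domain.
Binding domain of *him₃*: the matrix TP, whose subject is Felix₁.
*Felix₁* c-commands the pronoun within its binding domain → coindexation would violate Principle B.
*Oliver₂*: the pronoun c-commands this R-expression → coindexation would violate Principle C on *Oliver₂*.

none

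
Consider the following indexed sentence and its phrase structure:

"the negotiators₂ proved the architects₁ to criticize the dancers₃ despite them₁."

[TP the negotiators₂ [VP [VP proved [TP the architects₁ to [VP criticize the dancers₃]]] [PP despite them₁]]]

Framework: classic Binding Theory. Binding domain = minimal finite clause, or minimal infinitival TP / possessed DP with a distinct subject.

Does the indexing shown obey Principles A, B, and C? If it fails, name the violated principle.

grammatical

The two coindexed NPs are *the architects₁* and *them₁*.
*them₁* is a pronoun; its binding domain is the matrix TP, whose subject is the negotiators₂. Within that domain it is c-commanded only by *the negotiators₂*, which carries a different index — the pronoun is free locally, so Principle B holds.
*the architects₁* is an R-expression; *them₁* does not c-command it, and no other NP shares its index, so Principle C is satisfied.
All principles are respected.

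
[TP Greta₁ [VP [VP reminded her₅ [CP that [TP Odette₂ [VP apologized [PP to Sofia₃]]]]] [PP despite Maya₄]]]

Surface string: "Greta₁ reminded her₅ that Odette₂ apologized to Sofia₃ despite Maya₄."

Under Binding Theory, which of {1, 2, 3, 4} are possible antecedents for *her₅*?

{4}

*her* is a pronoun, so Principle B applies: it must be free in its binding domain.
Binding domain of *her₅*: the matrix TP, whose subject is Greta₁.
*Greta₁* c-commands the pronoun within its binding domain → coindexation would violate Principle B.
*Odette₂*: the pronoun c-commands this R-expression → coindexation would violate Principle C on *Odette₂*.
*Sofia₃*: the pronoun c-commands this R-expression → coindexation would violate Principle C on *Sofia₃*.
*Maya₄* and the pronoun do not c-command one another → neither Principle B nor Principle C is at stake; coindexation permitted.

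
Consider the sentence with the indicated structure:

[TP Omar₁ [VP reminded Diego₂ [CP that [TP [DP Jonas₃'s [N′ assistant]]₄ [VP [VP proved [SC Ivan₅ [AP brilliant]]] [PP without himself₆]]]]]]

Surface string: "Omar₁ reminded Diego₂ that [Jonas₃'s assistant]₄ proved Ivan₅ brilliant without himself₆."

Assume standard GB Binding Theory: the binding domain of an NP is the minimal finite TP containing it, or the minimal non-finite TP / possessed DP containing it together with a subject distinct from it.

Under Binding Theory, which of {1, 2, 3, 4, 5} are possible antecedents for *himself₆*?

*himself* is an anaphor, so Principle A applies: it must be bound in its binding domain.
Binding domain of *himself₆*: the embedded TP, whose subject is [Jonas₃'s assistant]₄.
*Omar₁* c-commands the anaphor but is outside its binding domain → cannot satisfy Principle A.
*Diego₂* c-commands the anaphor but is outside its binding domain → cannot satisfy Principle A.
*Jonas₃* does not c-command the anaphor → cannot bind it.
*[Jonas₃'s assistant]₄* c-commands the anaphor within its binding domain → licit binder.
*Ivan₅* does not c-command the anaphor → cannot bind it.

{4}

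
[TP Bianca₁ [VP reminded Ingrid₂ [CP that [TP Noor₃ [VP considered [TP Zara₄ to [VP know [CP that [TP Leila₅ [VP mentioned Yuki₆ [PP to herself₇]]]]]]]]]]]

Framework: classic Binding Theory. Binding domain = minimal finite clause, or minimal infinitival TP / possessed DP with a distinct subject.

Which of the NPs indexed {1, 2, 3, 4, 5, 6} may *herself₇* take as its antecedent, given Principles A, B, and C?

*herself* is an anaphor, so Principle A applies: it must be bound in its binding domain.
Binding domain of *herself₇*: the embedded TP, whose subject is Leila₅.
*Bianca₁* c-commands the anaphor but is outside its binding domain → cannot satisfy Principle A.
*Ingrid₂* c-commands the anaphor but is outside its binding domain → cannot satisfy Principle A.
*Noor₃* c-commands the anaphor but is outside its binding domain → cannot satisfy Principle A.
*Zara₄* c-commands the anaphor but is outside its binding domain → cannot satisfy Principle A.
*Leila₅* c-commands the anaphor within its binding domain → licit binder.
*Yuki₆* c-commands the anaphor within its binding domain → licit binder.

{5, 6}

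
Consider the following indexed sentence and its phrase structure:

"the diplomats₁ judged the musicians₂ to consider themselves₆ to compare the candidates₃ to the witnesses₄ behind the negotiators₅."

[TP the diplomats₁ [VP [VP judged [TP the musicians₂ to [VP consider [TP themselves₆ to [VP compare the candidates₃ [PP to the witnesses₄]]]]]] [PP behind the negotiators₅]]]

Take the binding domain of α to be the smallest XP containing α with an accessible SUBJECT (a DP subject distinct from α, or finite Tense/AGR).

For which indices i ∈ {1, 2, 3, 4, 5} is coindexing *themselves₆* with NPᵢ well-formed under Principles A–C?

*themselves* is an anaphor, so Principle A applies: it must be bound in its binding domain.
Binding domain of *themselves₆*: the embedded TP, whose subject is the musicians₂.
*the diplomats₁* c-commands the anaphor but is outside its binding domain → cannot satisfy Principle A.
*the musicians₂* c-commands the anaphor within its binding domain → licit binder.
*the candidates₃* does not c-command the anaphor → cannot bind it.
*the witnesses₄* does not c-command the anaphor → cannot bind it.
*the negotiators₅* does not c-command the anaphor → cannot bind it.

{2}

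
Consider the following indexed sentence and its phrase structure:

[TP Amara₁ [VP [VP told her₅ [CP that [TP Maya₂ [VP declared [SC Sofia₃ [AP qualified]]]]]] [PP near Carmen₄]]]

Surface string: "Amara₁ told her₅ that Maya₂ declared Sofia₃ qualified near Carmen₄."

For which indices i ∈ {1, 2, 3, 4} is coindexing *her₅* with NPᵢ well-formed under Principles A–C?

*her* is a pronoun, so Principle B applies: it must be free in its binding domain.
Binding domain of *her₅*: the matrix TP, whose subject is Amara₁.
*Amara₁* c-commands the pronoun within its binding domain → coindexation would violate Principle B.
*Maya₂*: the pronoun c-commands this R-expression → coindexation would violate Principle C on *Maya₂*.
*Sofia₃*: the pronoun c-commands this R-expression → coindexation would violate Principle C on *Sofia₃*.
*Carmen₄* and the pronoun do not c-command one another → neither Principle B nor Principle C is at stake; coindexation permitted.

{4}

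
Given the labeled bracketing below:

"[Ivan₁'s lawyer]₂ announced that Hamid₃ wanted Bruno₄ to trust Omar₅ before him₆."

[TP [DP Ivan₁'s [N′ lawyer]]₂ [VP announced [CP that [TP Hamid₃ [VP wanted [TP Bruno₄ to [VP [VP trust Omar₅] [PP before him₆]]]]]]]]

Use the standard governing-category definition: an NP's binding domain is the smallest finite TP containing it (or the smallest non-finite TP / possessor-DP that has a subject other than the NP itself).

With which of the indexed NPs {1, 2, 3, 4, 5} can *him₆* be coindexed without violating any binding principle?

*him* is a pronoun, so Principle B applies: it must be free in its binding domain.
Binding domain of *him₆*: the embedded TP, whose subject is Bruno₄.
*Ivan₁* and the pronoun do not c-command one another → neither Principle B nor Principle C is at stake; coindexation permitted.
*[Ivan₁'s lawyer]₂* c-commands the pronoun but from outside its binding domain, and is not c-commanded by it → coindexation permitted.
*Hamid₃* c-commands the pronoun but from outside its binding domain, and is not c-commanded by it → coindexation permitted.
*Bruno₄* c-commands the pronoun within its binding domain → coindexation would violate Principle B.
*Omar₅* and the pronoun do not c-command one another → neither Principle B nor Principle C is at stake; coindexation permitted.

{1, 2, 3, 5}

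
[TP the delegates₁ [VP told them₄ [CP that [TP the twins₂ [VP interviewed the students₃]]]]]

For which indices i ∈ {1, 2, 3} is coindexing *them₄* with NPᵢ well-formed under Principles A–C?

*them* is a pronoun, so Principle B applies: it must be free in its binding domain.
Binding domain of *them₄*: the matrix TP, whose subject is the delegates₁.
*the delegates₁* c-commands the pronoun within its binding domain → coindexation would violate Principle B.
*the twins₂*: the pronoun c-commands this R-expression → coindexation would violate Principle C on *the twins₂*.
*the students₃*: the pronoun c-commands this R-expression → coindexation would violate Principle C on *the students₃*.

none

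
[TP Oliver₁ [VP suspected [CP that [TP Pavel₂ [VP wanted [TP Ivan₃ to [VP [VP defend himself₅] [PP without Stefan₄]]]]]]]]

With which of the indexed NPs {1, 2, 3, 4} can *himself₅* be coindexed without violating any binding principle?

*himself* is an anaphor, so Principle A applies: it must be bound in its binding domain.
Binding domain of *himself₅*: the embedded TP, whose subject is Ivan₃.
*Oliver₁* c-commands the anaphor but is outside its binding domain → cannot satisfy Principle A.
*Pavel₂* c-commands the anaphor but is outside its binding domain → cannot satisfy Principle A.
*Ivan₃* c-commands the anaphor within its binding domain → licit binder.
*Stefan₄* does not c-command the anaphor → cannot bind it.

{3}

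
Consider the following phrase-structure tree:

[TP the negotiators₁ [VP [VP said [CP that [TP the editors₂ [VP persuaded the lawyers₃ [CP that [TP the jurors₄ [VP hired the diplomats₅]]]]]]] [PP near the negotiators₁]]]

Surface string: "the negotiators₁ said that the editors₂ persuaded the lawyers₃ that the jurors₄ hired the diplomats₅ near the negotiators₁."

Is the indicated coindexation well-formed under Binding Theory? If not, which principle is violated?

Principle C

The two coindexed NPs are *the negotiators₁* (the lower occurrence) and *the negotiators₁* (the higher occurrence).
*the negotiators₁* (the lower occurrence) is an R-expression. Principle C requires it to be free everywhere.
*the negotiators₁* (the higher occurrence) c-commands it and carries the same index.
The R-expression is bound → Principle C violation.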